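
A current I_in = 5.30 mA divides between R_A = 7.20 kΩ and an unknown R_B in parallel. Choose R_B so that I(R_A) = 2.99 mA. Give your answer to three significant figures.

The fraction through R_A equals R_B/(R_A+R_B).
2.99/5.30 = R_B/(R_A + R_B) → R_B = R_A · (0.5642)/(1 − 0.5642) = 7.20 × 1.294 = 9.319 kΩ.

R_B ≈ 9.32 kΩ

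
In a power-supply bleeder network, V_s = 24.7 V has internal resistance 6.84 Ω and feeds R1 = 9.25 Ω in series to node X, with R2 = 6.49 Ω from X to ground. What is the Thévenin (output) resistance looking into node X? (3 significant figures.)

R1' = 6.84 + 9.25 = 16.09 Ω (source resistance + R1).
Zeroing V_s shorts the top of R1' to ground, so R_th = R1' ‖ R2 = 4.625 Ω.

R_th ≈ 4.62 Ω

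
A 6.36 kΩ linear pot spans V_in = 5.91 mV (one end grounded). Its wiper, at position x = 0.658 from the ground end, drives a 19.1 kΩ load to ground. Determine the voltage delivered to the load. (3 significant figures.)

Lower segment x·R_p = 4.185 kΩ; upper segment (1−x)·R_p = 2.175 kΩ.
R_L loads the lower segment: effective lower R = 3.433 kΩ.
V_out = 5.91 × 3.433/(2.175 + 3.433) = 3.618 mV.

V_out ≈ 3.62 mV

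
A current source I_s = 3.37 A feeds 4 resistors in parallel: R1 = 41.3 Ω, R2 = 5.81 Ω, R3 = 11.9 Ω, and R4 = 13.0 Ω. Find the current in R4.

Conductances: ΣG = 1/41.3 + 1/5.81 + 1/11.9 + 1/13.0 = 0.3573 (1/Ω).
Current divider: I(R4) = I_s · G_k/ΣG = 3.37 × (0.07692/0.3573) = 3.37 × 0.2153 = 0.7256 A.

I ≈ 0.726 A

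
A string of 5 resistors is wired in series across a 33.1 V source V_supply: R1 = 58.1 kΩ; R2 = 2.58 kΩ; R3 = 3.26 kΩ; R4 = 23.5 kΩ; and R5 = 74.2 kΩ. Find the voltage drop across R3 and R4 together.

V ≈ 5.48 V

ΣR = 58.1 + 2.58 + 3.26 + 23.5 + 74.2 = 161.6 kΩ.
R_{R3..R4} = 3.26 + 23.5 = 26.76 kΩ.
Voltage divider: V = V_supply · (26.76 / 161.6) = 33.1 × 0.1656 = 5.480 V.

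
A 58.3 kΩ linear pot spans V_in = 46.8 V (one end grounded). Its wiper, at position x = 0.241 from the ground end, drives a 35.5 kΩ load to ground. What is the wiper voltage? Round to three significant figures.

V_out ≈ 8.67 V

Lower segment x·R_p = 14.05 kΩ; upper segment (1−x)·R_p = 44.25 kΩ.
R_L loads the lower segment: effective lower R = 10.07 kΩ.
V_out = 46.8 × 10.07/(44.25 + 10.07) = 8.673 V.
(Unloaded: V_out = x·V_in = 11.3 V.)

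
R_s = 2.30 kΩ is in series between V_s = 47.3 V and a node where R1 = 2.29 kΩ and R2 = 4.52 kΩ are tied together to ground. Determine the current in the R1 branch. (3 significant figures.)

I ≈ 8.22 mA

Equivalent of the parallel group: R_p = 1.520 kΩ.
V_A by voltage divider: V_A = 47.3 × 1.520/(2.30 + 1.520) = 18.82 V.
Branch current I = V_A/R1 = 18.82/2.29 = 8.219 mA.
(Check via current divider: I_total = 12.38 mA; share G_k/ΣG = 0.6637 → same result.)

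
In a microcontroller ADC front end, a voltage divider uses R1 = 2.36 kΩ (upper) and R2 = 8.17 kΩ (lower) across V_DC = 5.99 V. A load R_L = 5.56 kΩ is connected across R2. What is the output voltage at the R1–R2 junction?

R2 ‖ R_L = (8.17 × 5.56)/(8.17 + 5.56) = 3.308 kΩ.
Voltage divider with the loaded lower leg: V_out = 5.99 × 3.308/(2.36 + 3.308) = 5.99 × 0.5837 = 3.496 V.
(Unloaded it would be 4.65 V; the load pulls it down.)

V_out ≈ 3.50 V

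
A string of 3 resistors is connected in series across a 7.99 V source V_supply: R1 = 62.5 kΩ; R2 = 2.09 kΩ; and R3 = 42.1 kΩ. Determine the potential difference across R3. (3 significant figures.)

ΣR = 62.5 + 2.09 + 42.1 = 106.7 kΩ.
V = V_supply · R/ΣR = 7.99 × 0.3946 = 3.153 V.

V ≈ 3.15 V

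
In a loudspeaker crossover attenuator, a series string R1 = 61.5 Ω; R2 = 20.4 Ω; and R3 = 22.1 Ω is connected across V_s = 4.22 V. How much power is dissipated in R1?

Series current I = V_s/ΣR = 4.22/104.0 = 0.04058 A.
V(R1) = I·R = 2.495 V; P = V·I = 2.495 × 0.04058 = 0.1013 W.

P ≈ 0.101 W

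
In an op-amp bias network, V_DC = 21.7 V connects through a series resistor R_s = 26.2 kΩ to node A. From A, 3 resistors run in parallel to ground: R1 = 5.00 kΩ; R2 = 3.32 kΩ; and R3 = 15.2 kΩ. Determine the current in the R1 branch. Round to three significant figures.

I ≈ 0.274 mA

Combine the parallel branches: R_p = (1/5.00 + 1/3.32 + 1/15.2)⁻¹ = 1.764 kΩ.
V_A by voltage divider: V_A = 21.7 × 1.764/(26.2 + 1.764) = 1.369 V.
I(R1) = V_A / R1 = 1.369/5.00 = 0.2737 mA.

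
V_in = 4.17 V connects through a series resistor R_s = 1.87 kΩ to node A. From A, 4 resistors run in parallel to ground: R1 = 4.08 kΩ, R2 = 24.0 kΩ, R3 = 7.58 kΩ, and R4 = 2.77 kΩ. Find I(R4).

Equivalent of the parallel group: R_p = 1.283 kΩ.
Node voltage V_A = V_in · R_p/(R_s + R_p) = 4.17 × 0.4068 = 1.696 V.
Branch current I = V_A/R4 = 1.696/2.77 = 0.6124 mA.
(Check via current divider: I_total = 1.323 mA; share G_k/ΣG = 0.4630 → same result.)

I ≈ 0.612 mA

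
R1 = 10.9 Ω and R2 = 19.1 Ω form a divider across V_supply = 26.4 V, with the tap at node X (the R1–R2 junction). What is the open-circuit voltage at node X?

V_th ≈ 16.8 V

With X open, the divider is unloaded: V_th = 26.4 × 19.1/30.00 = 16.81 V.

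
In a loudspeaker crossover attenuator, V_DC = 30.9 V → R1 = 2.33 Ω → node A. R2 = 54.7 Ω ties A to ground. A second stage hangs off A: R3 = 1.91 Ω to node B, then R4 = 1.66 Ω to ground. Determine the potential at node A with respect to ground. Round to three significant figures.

V_A ≈ 18.2 V

Looking into the second stage from A: R3 + R4 = 3.570 Ω appears in parallel with R2.
R2 ‖ (R3+R4) = 3.351 Ω.
First divider: V_A = V_DC · 3.351/(2.33 + 3.351) = 18.23 V.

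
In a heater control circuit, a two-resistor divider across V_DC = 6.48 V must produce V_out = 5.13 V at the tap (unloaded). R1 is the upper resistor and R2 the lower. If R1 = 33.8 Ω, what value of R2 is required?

Required fraction k = V_out/V_DC = 0.7917.
R2 = R1 · 0.7917/(1 − 0.7917) = 128.4 Ω.

R2 ≈ 128 Ω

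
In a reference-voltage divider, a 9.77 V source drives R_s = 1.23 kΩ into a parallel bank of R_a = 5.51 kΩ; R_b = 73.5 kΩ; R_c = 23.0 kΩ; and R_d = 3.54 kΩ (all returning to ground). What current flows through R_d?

I ≈ 1.68 mA

Parallel bank: R_p = 1/(1/5.51 + 1/73.5 + 1/23.0 + 1/3.54) = 1.919 kΩ.
Node voltage V_A = V_supply · R_p/(R_s + R_p) = 9.77 × 0.6094 = 5.954 V.
I(R_d) = V_A / R_d = 5.954/3.54 = 1.682 mA.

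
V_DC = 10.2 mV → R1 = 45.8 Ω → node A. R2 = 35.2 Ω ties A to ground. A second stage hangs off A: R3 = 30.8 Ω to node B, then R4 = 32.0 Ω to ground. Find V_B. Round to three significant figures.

Node A sees R2 in parallel with the series input of stage 2, R3 + R4 = 62.80 Ω.
Effective lower resistance at A: R2 ‖ 62.80 = 22.56 Ω.
V_A = 10.2 × 22.56/(45.8 + 22.56) = 3.366 mV.
Then the unloaded second divider: V_B = V_A × R4/(R3+R4) = 3.366 × 0.5096 = 1.715 mV.

V_B ≈ 1.72 mV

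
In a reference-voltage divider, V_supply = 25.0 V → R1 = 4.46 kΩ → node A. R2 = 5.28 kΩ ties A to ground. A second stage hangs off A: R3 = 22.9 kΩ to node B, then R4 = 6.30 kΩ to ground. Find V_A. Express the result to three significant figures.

V_A ≈ 12.5 V

The second stage (R3 + R4 = 29.20 kΩ) loads node A in parallel with R2.
R2 ‖ (R3+R4) = 4.471 kΩ.
So V_A = 25.0 × 0.5006 = 12.52 V.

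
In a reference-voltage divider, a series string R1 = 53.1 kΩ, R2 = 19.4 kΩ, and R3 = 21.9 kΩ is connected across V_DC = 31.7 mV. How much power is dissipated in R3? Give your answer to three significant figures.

The common current is I = 31.7/94.40 = 0.3358 µA.
V(R3) = I·R = 7.354 mV; P = V·I = 7.354 × 0.3358 = 2.470 nW.

P ≈ 2.47 nW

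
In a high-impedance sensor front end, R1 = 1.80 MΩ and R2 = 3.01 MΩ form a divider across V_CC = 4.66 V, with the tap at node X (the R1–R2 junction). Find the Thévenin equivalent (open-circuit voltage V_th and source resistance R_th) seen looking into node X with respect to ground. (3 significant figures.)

Open-circuit (no load on X): V_th = V_CC · R2/(R1 + R2) = 4.66 × 3.01/(1.800 + 3.01) = 2.916 V.
Zeroing V_CC shorts the top of R1 to ground, so R_th = R1 ‖ R2 = 1.126 MΩ.

V_th ≈ 2.92 V, R_th ≈ 1.13 MΩ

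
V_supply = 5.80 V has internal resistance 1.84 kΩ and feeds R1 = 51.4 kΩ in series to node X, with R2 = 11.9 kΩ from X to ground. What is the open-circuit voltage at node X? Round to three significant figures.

R1' = 1.84 + 51.4 = 53.24 kΩ (source resistance + R1).
Open-circuit (no load on X): V_th = V_supply · R2/(R1' + R2) = 5.80 × 11.9/(53.24 + 11.9) = 1.060 V.

V_th ≈ 1.06 V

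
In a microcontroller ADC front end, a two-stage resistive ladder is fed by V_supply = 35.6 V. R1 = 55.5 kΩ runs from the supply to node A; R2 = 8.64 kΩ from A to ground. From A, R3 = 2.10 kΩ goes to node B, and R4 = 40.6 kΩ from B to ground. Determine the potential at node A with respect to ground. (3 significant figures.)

Looking into the second stage from A: R3 + R4 = 42.70 kΩ appears in parallel with R2.
R2 ‖ (R3+R4) = 7.186 kΩ.
V_A = 35.6 × 7.186/(55.5 + 7.186) = 4.081 V.

V_A ≈ 4.08 V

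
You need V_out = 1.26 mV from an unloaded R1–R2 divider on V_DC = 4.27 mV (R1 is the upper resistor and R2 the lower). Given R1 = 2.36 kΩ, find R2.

The divider ratio is R2/(R1+R2) = 1.26/4.27 = 0.2951.
R2 = R1 · 0.2951/(1 − 0.2951) = 0.9879 kΩ.

R2 ≈ 0.988 kΩ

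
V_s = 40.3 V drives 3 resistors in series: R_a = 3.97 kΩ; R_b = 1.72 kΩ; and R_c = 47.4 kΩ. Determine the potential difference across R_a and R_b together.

V ≈ 4.32 V

ΣR = 3.97 + 1.72 + 47.4 = 53.09 kΩ.
R_{R_a..R_b} = 3.97 + 1.72 = 5.690 kΩ.
By the voltage-divider rule, V = 40.3 × 5.690/53.09 = 4.319 V.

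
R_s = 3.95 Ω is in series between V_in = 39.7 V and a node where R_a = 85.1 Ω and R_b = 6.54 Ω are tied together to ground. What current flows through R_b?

I ≈ 3.68 A

Combine the parallel branches: R_p = (1/85.1 + 1/6.54)⁻¹ = 6.073 Ω.
V_A = 39.7 × 6.073/10.02 = 24.05 V.
I(R_b) = V_A / R_b = 24.05/6.54 = 3.678 A.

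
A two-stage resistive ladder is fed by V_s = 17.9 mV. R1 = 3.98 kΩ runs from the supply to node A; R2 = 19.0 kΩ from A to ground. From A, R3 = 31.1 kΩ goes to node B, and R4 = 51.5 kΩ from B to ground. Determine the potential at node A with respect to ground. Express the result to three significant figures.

Node A sees R2 in parallel with the series input of stage 2, R3 + R4 = 82.60 kΩ.
Effective lower resistance at A: R2 ‖ 82.60 = 15.45 kΩ.
So V_A = 17.9 × 0.7951 = 14.23 mV.

V_A ≈ 14.2 mV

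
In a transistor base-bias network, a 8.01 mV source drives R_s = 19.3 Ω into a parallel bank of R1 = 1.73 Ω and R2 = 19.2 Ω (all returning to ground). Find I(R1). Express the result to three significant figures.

Equivalent of the parallel group: R_p = 1.587 Ω.
V_A = 8.01 × 1.587/20.89 = 0.6086 mV.
I(R1) = V_A / R1 = 0.6086/1.73 = 0.3518 mA.

I ≈ 0.352 mA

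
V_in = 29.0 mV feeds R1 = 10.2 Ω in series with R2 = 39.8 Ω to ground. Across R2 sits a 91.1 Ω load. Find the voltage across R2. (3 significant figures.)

V_out ≈ 21.2 mV

R2 ‖ R_L = (39.8 × 91.1)/(39.8 + 91.1) = 27.70 Ω.
Now apply the divider: V_out = 29.0 × 0.7309 = 21.20 mV.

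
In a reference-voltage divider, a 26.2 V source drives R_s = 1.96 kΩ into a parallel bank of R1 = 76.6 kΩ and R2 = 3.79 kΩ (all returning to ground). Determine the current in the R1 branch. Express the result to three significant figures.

I ≈ 0.222 mA

Parallel bank: R_p = 1/(1/76.6 + 1/3.79) = 3.611 kΩ.
V_A = 26.2 × 3.611/5.571 = 16.98 V.
Branch current I = V_A/R1 = 16.98/76.6 = 0.2217 mA.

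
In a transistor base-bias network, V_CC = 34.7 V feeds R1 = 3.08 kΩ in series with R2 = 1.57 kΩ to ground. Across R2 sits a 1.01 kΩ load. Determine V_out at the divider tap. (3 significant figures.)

V_out ≈ 5.77 V

The load sits in parallel with R2, giving an effective lower resistance R2' = R2·R_L/(R2+R_L) = 0.6146 kΩ.
Then V_out = V_CC · R2'/(R1 + R2') = 34.7 × 0.6146/3.695 = 5.772 V.
(Unloaded it would be 11.7 V; the load pulls it down.)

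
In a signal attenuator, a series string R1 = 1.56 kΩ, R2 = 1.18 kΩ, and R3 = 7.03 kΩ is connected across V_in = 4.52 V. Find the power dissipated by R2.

P ≈ 0.253 mW

The common current is I = 4.52/9.770 = 0.4626 mA.
V(R2) = I·R = 0.5459 V; P = V·I = 0.5459 × 0.4626 = 0.2526 mW.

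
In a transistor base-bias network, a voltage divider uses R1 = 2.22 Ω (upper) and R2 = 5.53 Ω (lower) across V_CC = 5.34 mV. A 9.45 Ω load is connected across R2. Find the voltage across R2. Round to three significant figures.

V_out ≈ 3.26 mV

The load sits in parallel with R2, giving an effective lower resistance R2' = R2·R_L/(R2+R_L) = 3.489 Ω.
Then V_out = V_CC · R2'/(R1 + R2') = 5.34 × 3.489/5.709 = 3.263 mV.
(Unloaded it would be 3.81 mV; the load pulls it down.)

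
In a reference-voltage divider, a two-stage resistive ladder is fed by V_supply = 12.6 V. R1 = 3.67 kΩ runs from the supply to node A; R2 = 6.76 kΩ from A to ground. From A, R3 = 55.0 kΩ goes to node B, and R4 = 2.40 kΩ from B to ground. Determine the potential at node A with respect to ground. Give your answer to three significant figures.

V_A ≈ 7.84 V

Node A sees R2 in parallel with the series input of stage 2, R3 + R4 = 57.40 kΩ.
R2 ‖ (R3+R4) = 6.048 kΩ.
First divider: V_A = V_supply · 6.048/(3.67 + 6.048) = 7.841 V.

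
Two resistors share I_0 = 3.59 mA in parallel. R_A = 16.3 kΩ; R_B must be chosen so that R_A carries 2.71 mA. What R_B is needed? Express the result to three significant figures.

R_B ≈ 50.2 kΩ

In a two-way split, I_A/I_0 = R_B/(R_A + R_B).
2.71/3.59 = R_B/(R_A + R_B) → R_B = R_A · (0.7549)/(1 − 0.7549) = 16.3 × 3.080 = 50.20 kΩ.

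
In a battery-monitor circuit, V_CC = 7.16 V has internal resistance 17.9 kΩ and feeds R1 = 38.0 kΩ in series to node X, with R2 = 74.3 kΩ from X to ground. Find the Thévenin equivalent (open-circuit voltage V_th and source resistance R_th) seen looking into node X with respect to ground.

R1' = 17.9 + 38.0 = 55.90 kΩ (source resistance + R1).
Open-circuit (no load on X): V_th = V_CC · R2/(R1' + R2) = 7.16 × 74.3/(55.90 + 74.3) = 4.086 V.
With V_CC suppressed (replaced by a short), R_th = R1' ‖ R2 = (55.90 × 74.3)/(55.90 + 74.3) = 31.90 kΩ.

V_th ≈ 4.09 V, R_th ≈ 31.9 kΩ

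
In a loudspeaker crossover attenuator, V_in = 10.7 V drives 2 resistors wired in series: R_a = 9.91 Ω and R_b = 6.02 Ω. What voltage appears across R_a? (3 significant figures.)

Total series resistance ΣR = 9.91 + 6.02 = 15.93 Ω.
Voltage divider: V = V_in · (9.910 / 15.93) = 10.7 × 0.6221 = 6.656 V.

V ≈ 6.66 V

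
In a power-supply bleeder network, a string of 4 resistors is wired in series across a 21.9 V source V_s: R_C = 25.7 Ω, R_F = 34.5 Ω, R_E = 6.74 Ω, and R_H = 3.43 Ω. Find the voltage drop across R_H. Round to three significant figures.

Total series resistance ΣR = 25.7 + 34.5 + 6.74 + 3.43 = 70.37 Ω.
By the voltage-divider rule, V = 21.9 × 3.430/70.37 = 1.067 V.

V ≈ 1.07 V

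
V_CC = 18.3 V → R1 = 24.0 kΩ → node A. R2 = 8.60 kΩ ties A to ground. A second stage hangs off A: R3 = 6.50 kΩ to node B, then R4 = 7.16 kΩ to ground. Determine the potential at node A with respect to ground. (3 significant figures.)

Node A sees R2 in parallel with the series input of stage 2, R3 + R4 = 13.66 kΩ.
R2 ‖ (R3+R4) = 5.277 kΩ.
V_A = 18.3 × 5.277/(24.0 + 5.277) = 3.299 V.

V_A ≈ 3.30 V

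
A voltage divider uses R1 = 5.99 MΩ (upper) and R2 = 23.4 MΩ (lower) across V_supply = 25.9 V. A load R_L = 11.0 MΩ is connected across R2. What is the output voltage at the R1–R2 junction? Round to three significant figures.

V_out ≈ 14.4 V

The load sits in parallel with R2, giving an effective lower resistance R2' = R2·R_L/(R2+R_L) = 7.483 MΩ.
Now apply the divider: V_out = 25.9 × 0.5554 = 14.38 V.
(Unloaded it would be 20.6 V; the load pulls it down.)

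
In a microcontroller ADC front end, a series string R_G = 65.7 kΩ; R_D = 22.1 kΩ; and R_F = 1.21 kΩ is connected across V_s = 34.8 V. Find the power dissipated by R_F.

P ≈ 0.185 mW

Series current I = V_s/ΣR = 34.8/89.01 = 0.3910 mA.
P(R_F) = I²·R_F = (0.3910)² × 1.21 = 0.1850 mW.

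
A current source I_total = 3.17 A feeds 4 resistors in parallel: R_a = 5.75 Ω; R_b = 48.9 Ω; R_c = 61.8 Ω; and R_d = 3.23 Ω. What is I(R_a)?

Conductances: ΣG = 1/5.75 + 1/48.9 + 1/61.8 + 1/3.23 = 0.5201 (1/Ω).
By the current-divider rule, I = I_total · G_k/ΣG = 3.17 × 0.3344 = 1.060 A.

I ≈ 1.06 A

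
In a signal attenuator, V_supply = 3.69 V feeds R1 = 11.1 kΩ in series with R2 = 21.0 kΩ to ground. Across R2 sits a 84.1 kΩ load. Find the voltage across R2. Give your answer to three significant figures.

V_out ≈ 2.22 V

First combine the lower leg with the load: R2 ‖ R_L = 16.80 kΩ.
Then V_out = V_supply · R2'/(R1 + R2') = 3.69 × 16.80/27.90 = 2.222 V.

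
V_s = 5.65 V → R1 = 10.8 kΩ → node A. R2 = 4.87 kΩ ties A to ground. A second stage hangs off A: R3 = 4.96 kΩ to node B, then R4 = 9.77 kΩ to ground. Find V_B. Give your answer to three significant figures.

The second stage (R3 + R4 = 14.73 kΩ) loads node A in parallel with R2.
Effective lower resistance at A: R2 ‖ 14.73 = 3.660 kΩ.
First divider: V_A = V_s · 3.660/(10.8 + 3.660) = 1.430 V.
Stage 2 is unloaded, so V_B = V_A · R4/(R3+R4) = 1.430 × 9.77/14.73 = 0.9485 V.

V_B ≈ 0.949 V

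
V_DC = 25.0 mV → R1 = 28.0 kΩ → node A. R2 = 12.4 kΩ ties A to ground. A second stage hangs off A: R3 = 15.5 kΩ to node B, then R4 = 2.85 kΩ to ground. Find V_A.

V_A ≈ 5.23 mV

Looking into the second stage from A: R3 + R4 = 18.35 kΩ appears in parallel with R2.
Effective lower resistance at A: R2 ‖ 18.35 = 7.400 kΩ.
So V_A = 25.0 × 0.2090 = 5.226 mV.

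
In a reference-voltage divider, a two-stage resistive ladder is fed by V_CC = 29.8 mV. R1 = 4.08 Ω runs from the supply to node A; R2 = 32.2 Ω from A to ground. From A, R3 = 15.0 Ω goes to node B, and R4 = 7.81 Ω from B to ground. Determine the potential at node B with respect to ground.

Looking into the second stage from A: R3 + R4 = 22.81 Ω appears in parallel with R2.
Effective lower resistance at A: R2 ‖ 22.81 = 13.35 Ω.
V_A = 29.8 × 13.35/(4.08 + 13.35) = 22.83 mV.
V_B = V_A × 0.3424 = 7.815 mV.

V_B ≈ 7.82 mV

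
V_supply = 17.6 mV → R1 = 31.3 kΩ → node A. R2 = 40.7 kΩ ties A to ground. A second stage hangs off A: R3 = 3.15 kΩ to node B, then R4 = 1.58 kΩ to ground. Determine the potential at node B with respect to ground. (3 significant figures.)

The second stage (R3 + R4 = 4.730 kΩ) loads node A in parallel with R2.
R2 ‖ (R3+R4) = 4.238 kΩ.
V_A = 17.6 × 4.238/(31.3 + 4.238) = 2.099 mV.
Stage 2 is unloaded, so V_B = V_A · R4/(R3+R4) = 2.099 × 1.58/4.730 = 0.7010 mV.

V_B ≈ 0.701 mV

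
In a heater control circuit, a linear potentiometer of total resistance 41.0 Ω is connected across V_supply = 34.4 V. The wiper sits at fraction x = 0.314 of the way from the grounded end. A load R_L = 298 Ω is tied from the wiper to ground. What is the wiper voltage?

Split the track: R_lower = x·R_p = 12.87 Ω, R_upper = (1−x)·R_p = 28.13 Ω.
R_L loads the lower segment: effective lower R = 12.34 Ω.
Then V_out = V_supply · 12.34/(28.13 + 12.34) = 10.49 V.

V_out ≈ 10.5 V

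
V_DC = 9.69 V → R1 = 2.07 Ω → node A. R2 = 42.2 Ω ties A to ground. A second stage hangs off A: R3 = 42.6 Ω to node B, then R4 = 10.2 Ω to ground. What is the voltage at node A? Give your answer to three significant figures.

The second stage (R3 + R4 = 52.80 Ω) loads node A in parallel with R2.
Effective lower resistance at A: R2 ‖ 52.80 = 23.45 Ω.
V_A = 9.69 × 23.45/(2.07 + 23.45) = 8.904 V.

V_A ≈ 8.90 V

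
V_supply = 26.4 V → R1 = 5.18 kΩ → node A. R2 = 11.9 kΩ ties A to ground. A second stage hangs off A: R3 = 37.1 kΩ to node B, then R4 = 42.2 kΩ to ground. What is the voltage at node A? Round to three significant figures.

Looking into the second stage from A: R3 + R4 = 79.30 kΩ appears in parallel with R2.
Effective lower resistance at A: R2 ‖ 79.30 = 10.35 kΩ.
So V_A = 26.4 × 0.6664 = 17.59 V.

V_A ≈ 17.6 V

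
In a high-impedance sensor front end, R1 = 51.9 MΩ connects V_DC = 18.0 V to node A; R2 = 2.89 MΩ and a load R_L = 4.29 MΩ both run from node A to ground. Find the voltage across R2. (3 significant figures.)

First combine the lower leg with the load: R2 ‖ R_L = 1.727 MΩ.
Now apply the divider: V_out = 18.0 × 0.03220 = 0.5796 V.
(Unloaded it would be 0.949 V; the load pulls it down.)

V_out ≈ 0.580 V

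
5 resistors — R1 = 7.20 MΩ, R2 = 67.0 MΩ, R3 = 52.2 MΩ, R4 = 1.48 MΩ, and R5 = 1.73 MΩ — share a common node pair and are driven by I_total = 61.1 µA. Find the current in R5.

ΣG = 1/7.20 + 1/67.0 + 1/52.2 + 1/1.48 + 1/1.73 = 1.427.
R5 takes the fraction G_k/ΣG = 0.5780/1.427 = 0.4052, so I = 61.1 × 0.4052 = 24.76 µA.

I ≈ 24.8 µA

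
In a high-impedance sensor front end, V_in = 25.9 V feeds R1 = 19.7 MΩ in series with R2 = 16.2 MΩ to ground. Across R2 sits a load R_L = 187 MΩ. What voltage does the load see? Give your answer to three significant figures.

R2 ‖ R_L = (16.2 × 187)/(16.2 + 187) = 14.91 MΩ.
Now apply the divider: V_out = 25.9 × 0.4308 = 11.16 V.

V_out ≈ 11.2 V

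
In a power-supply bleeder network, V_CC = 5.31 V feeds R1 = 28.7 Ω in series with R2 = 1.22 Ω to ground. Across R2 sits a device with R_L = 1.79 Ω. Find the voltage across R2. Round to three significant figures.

V_out ≈ 0.131 V

The load sits in parallel with R2, giving an effective lower resistance R2' = R2·R_L/(R2+R_L) = 0.7255 Ω.
Voltage divider with the loaded lower leg: V_out = 5.31 × 0.7255/(28.7 + 0.7255) = 5.31 × 0.02466 = 0.1309 V.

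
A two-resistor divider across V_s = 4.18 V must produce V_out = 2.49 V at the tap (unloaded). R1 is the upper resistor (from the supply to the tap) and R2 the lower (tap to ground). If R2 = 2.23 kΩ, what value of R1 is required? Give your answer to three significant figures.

R1 ≈ 1.51 kΩ

Required fraction k = V_out/V_s = 0.5957.
R1 = R2·(1/k − 1) = 2.23 × 0.6787 = 1.514 kΩ.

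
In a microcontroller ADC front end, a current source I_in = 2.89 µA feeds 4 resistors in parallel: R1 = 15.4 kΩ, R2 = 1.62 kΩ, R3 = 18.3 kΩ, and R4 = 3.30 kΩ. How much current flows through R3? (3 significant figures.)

I ≈ 0.152 µA

Conductances: ΣG = 1/15.4 + 1/1.62 + 1/18.3 + 1/3.30 = 1.040 (1/kΩ).
Current divider: I(R3) = I_in · G_k/ΣG = 2.89 × (0.05464/1.040) = 2.89 × 0.05255 = 0.1519 µA.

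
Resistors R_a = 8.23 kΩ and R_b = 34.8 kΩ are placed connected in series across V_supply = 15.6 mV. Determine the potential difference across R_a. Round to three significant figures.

V ≈ 2.98 mV

Total series resistance ΣR = 8.23 + 34.8 = 43.03 kΩ.
By the voltage-divider rule, V = 15.6 × 8.230/43.03 = 2.984 mV.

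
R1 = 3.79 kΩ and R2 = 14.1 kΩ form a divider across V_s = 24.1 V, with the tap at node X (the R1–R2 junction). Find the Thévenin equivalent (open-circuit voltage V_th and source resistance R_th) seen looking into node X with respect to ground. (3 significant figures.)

V_th ≈ 19.0 V, R_th ≈ 2.99 kΩ

With X open, the divider is unloaded: V_th = 24.1 × 14.1/17.89 = 18.99 V.
Zeroing V_s shorts the top of R1 to ground, so R_th = R1 ‖ R2 = 2.987 kΩ.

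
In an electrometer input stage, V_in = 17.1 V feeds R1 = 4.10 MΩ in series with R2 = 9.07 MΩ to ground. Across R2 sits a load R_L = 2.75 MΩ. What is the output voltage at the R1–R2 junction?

The load sits in parallel with R2, giving an effective lower resistance R2' = R2·R_L/(R2+R_L) = 2.110 MΩ.
Then V_out = V_in · R2'/(R1 + R2') = 17.1 × 2.110/6.210 = 5.810 V.
(Unloaded it would be 11.8 V; the load pulls it down.)

V_out ≈ 5.81 V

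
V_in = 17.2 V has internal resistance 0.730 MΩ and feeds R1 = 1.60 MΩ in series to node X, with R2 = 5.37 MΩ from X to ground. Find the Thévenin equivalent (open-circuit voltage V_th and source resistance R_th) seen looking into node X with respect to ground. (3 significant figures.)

V_th ≈ 12.0 V, R_th ≈ 1.62 MΩ

R1' = 0.730 + 1.60 = 2.330 MΩ (source resistance + R1).
Open-circuit (no load on X): V_th = V_in · R2/(R1' + R2) = 17.2 × 5.37/(2.330 + 5.37) = 12.00 V.
Looking into X with the source shorted: R_th = R1'·R2/(R1'+R2) = 2.330 × 5.37/7.700 = 1.625 MΩ.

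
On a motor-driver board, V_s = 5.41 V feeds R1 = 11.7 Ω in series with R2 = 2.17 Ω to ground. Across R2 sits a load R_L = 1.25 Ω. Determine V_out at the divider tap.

First combine the lower leg with the load: R2 ‖ R_L = 0.7931 Ω.
Then V_out = V_s · R2'/(R1 + R2') = 5.41 × 0.7931/12.49 = 0.3435 V.

V_out ≈ 0.343 V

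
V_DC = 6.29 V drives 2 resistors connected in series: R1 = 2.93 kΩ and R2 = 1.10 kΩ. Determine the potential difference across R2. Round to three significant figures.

Series total: ΣR = 2.93 + 1.10 = 4.030 kΩ.
Voltage divider: V = V_DC · (1.100 / 4.030) = 6.29 × 0.2730 = 1.717 V.

V ≈ 1.72 V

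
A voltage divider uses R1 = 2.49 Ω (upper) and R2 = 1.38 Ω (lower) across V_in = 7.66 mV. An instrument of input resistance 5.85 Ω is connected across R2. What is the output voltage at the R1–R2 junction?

First combine the lower leg with the load: R2 ‖ R_L = 1.117 Ω.
Now apply the divider: V_out = 7.66 × 0.3096 = 2.372 mV.

V_out ≈ 2.37 mV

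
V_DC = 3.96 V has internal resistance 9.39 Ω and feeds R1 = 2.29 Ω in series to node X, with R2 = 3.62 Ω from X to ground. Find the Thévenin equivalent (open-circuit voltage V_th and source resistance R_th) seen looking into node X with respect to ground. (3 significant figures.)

R1' = 9.39 + 2.29 = 11.68 Ω (source resistance + R1).
V_th is the unloaded tap voltage: V_DC · R2/(R1'+R2) = 3.96 × 0.2366 = 0.9369 V.
Looking into X with the source shorted: R_th = R1'·R2/(R1'+R2) = 11.68 × 3.62/15.30 = 2.764 Ω.

V_th ≈ 0.937 V, R_th ≈ 2.76 Ω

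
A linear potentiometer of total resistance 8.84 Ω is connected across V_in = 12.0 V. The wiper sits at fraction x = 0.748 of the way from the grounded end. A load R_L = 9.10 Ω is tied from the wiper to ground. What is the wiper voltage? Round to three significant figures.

Lower segment x·R_p = 6.612 Ω; upper segment (1−x)·R_p = 2.228 Ω.
Lower segment in parallel with the load: 6.612 ‖ 9.10 = 3.830 Ω.
Loaded-divider output: V_out = 12.0 × 0.6322 = 7.587 V.
(Unloaded: V_out = x·V_in = 8.98 V.)

V_out ≈ 7.59 V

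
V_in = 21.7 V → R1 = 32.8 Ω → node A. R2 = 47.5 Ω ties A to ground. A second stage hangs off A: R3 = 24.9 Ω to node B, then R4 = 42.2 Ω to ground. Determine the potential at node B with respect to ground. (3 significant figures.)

V_B ≈ 6.26 V

Node A sees R2 in parallel with the series input of stage 2, R3 + R4 = 67.10 Ω.
R2 ‖ (R3+R4) = 27.81 Ω.
V_A = 21.7 × 27.81/(32.8 + 27.81) = 9.957 V.
Stage 2 is unloaded, so V_B = V_A · R4/(R3+R4) = 9.957 × 42.2/67.10 = 6.262 V.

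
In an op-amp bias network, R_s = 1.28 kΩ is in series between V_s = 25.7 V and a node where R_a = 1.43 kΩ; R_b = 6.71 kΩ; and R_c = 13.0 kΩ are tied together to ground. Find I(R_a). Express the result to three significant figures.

Equivalent of the parallel group: R_p = 1.081 kΩ.
V_A = 25.7 × 1.081/2.361 = 11.77 V.
Branch current I = V_A/R_a = 11.77/1.43 = 8.228 mA.

I ≈ 8.23 mA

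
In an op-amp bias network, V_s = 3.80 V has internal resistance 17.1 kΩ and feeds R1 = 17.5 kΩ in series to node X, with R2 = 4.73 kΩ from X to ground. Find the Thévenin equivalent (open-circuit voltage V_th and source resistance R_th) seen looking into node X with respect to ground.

R1' = 17.1 + 17.5 = 34.60 kΩ (source resistance + R1).
Open-circuit (no load on X): V_th = V_s · R2/(R1' + R2) = 3.80 × 4.73/(34.60 + 4.73) = 0.4570 V.
Zeroing V_s shorts the top of R1' to ground, so R_th = R1' ‖ R2 = 4.161 kΩ.

V_th ≈ 0.457 V, R_th ≈ 4.16 kΩ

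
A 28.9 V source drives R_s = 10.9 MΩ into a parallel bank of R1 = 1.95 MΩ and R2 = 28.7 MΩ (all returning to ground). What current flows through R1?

Equivalent of the parallel group: R_p = 1.826 MΩ.
V_A = 28.9 × 1.826/12.73 = 4.147 V.
I(R1) = V_A / R1 = 4.147/1.95 = 2.126 µA.

I ≈ 2.13 µA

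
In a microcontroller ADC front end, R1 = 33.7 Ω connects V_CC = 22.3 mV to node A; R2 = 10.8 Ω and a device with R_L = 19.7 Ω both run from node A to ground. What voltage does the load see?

V_out ≈ 3.82 mV

R2 ‖ R_L = (10.8 × 19.7)/(10.8 + 19.7) = 6.976 Ω.
Voltage divider with the loaded lower leg: V_out = 22.3 × 6.976/(33.7 + 6.976) = 22.3 × 0.1715 = 3.824 mV.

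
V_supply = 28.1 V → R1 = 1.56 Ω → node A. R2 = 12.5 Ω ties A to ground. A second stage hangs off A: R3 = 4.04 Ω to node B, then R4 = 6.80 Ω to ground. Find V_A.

V_A ≈ 22.1 V

Looking into the second stage from A: R3 + R4 = 10.84 Ω appears in parallel with R2.
Effective lower resistance at A: R2 ‖ 10.84 = 5.805 Ω.
So V_A = 28.1 × 0.7882 = 22.15 V.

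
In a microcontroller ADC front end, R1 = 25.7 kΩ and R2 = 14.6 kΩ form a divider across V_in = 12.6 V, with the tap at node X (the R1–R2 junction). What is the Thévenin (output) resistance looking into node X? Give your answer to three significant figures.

Zeroing V_in shorts the top of R1 to ground, so R_th = R1 ‖ R2 = 9.311 kΩ.

R_th ≈ 9.31 kΩ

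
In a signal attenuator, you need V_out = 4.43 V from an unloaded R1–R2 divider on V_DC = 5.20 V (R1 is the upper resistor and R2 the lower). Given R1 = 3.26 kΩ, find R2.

R2 ≈ 18.8 kΩ

The divider ratio is R2/(R1+R2) = 4.43/5.20 = 0.8519.
So R2 = R1 · V_out/(V_DC − V_out) = 3.26 × 4.43/(5.20 − 4.43) = 3.26 × 5.753 = 18.76 kΩ.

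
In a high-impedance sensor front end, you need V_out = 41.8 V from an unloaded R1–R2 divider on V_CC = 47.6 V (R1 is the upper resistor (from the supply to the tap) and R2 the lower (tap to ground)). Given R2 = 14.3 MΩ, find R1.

Required fraction k = V_out/V_CC = 0.8782.
R1 = R2·(1/k − 1) = 14.3 × 0.1388 = 1.984 MΩ.

R1 ≈ 1.98 MΩ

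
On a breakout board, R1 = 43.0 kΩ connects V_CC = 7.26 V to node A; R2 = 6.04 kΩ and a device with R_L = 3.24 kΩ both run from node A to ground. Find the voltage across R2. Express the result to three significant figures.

First combine the lower leg with the load: R2 ‖ R_L = 2.109 kΩ.
Voltage divider with the loaded lower leg: V_out = 7.26 × 2.109/(43.0 + 2.109) = 7.26 × 0.04675 = 0.3394 V.

V_out ≈ 0.339 V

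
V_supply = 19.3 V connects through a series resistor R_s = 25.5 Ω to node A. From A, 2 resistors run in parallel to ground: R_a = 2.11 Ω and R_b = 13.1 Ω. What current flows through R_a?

Combine the parallel branches: R_p = (1/2.11 + 1/13.1)⁻¹ = 1.817 Ω.
V_A = 19.3 × 1.817/27.32 = 1.284 V.
Branch current I = V_A/R_a = 1.284/2.11 = 0.6085 A.

I ≈ 0.609 A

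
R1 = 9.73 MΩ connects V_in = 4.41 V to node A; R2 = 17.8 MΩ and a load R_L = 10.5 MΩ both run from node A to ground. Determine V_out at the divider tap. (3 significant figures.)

First combine the lower leg with the load: R2 ‖ R_L = 6.604 MΩ.
Then V_out = V_in · R2'/(R1 + R2') = 4.41 × 6.604/16.33 = 1.783 V.
(Unloaded it would be 2.85 V; the load pulls it down.)

V_out ≈ 1.78 V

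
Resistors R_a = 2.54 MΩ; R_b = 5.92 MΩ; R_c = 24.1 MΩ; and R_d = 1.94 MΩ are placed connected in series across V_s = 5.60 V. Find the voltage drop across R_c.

Series total: ΣR = 2.54 + 5.92 + 24.1 + 1.94 = 34.50 MΩ.
By the voltage-divider rule, V = 5.60 × 24.10/34.50 = 3.912 V.

V ≈ 3.91 V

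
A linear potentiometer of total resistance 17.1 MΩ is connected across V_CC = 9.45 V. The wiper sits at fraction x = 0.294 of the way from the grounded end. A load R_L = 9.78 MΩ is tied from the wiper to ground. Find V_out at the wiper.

V_out ≈ 2.04 V

Split the track: R_lower = x·R_p = 5.027 MΩ, R_upper = (1−x)·R_p = 12.07 MΩ.
R_L loads the lower segment: effective lower R = 3.321 MΩ.
V_out = 9.45 × 3.321/(12.07 + 3.321) = 2.038 V.
(Unloaded: V_out = x·V_CC = 2.78 V.)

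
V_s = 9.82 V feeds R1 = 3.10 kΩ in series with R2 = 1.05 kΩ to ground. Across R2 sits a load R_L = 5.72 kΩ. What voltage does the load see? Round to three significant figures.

First combine the lower leg with the load: R2 ‖ R_L = 0.8871 kΩ.
Voltage divider with the loaded lower leg: V_out = 9.82 × 0.8871/(3.10 + 0.8871) = 9.82 × 0.2225 = 2.185 V.
(Unloaded it would be 2.48 V; the load pulls it down.)

V_out ≈ 2.18 V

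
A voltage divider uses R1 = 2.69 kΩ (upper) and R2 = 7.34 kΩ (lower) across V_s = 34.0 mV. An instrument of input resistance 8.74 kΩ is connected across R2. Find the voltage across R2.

First combine the lower leg with the load: R2 ‖ R_L = 3.990 kΩ.
Then V_out = V_s · R2'/(R1 + R2') = 34.0 × 3.990/6.680 = 20.31 mV.
(Unloaded it would be 24.9 mV; the load pulls it down.)

V_out ≈ 20.3 mV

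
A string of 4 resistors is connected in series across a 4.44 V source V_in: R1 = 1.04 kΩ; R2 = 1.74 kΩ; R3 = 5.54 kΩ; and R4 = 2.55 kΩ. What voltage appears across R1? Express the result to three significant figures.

V ≈ 0.425 V

ΣR = 1.04 + 1.74 + 5.54 + 2.55 = 10.87 kΩ.
By the voltage-divider rule, V = 4.44 × 1.040/10.87 = 0.4248 V.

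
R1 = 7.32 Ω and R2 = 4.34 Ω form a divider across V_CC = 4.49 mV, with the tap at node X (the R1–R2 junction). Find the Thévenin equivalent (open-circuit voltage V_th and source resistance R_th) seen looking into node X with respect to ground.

With X open, the divider is unloaded: V_th = 4.49 × 4.34/11.66 = 1.671 mV.
Zeroing V_CC shorts the top of R1 to ground, so R_th = R1 ‖ R2 = 2.725 Ω.

V_th ≈ 1.67 mV, R_th ≈ 2.72 Ω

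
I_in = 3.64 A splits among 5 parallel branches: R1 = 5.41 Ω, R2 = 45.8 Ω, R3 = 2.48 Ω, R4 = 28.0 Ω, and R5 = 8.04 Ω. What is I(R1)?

ΣG = 1/5.41 + 1/45.8 + 1/2.48 + 1/28.0 + 1/8.04 = 0.7700.
By the current-divider rule, I = I_in · G_k/ΣG = 3.64 × 0.2401 = 0.8738 A.

I ≈ 0.874 A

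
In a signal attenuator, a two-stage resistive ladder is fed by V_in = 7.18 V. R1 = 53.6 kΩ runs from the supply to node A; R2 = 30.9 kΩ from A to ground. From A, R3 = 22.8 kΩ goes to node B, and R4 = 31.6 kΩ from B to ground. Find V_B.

Node A sees R2 in parallel with the series input of stage 2, R3 + R4 = 54.40 kΩ.
R2 ‖ (R3+R4) = 19.71 kΩ.
So V_A = 7.18 × 0.2688 = 1.930 V.
V_B = V_A × 0.5809 = 1.121 V.

V_B ≈ 1.12 V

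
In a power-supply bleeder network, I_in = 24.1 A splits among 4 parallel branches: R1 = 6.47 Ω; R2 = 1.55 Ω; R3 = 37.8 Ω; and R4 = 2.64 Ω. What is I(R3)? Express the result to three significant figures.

Total conductance ΣG = 1/6.47 + 1/1.55 + 1/37.8 + 1/2.64 = 1.205 (units of 1/Ω).
By the current-divider rule, I = I_in · G_k/ΣG = 24.1 × 0.02196 = 0.5291 A.

I ≈ 0.529 A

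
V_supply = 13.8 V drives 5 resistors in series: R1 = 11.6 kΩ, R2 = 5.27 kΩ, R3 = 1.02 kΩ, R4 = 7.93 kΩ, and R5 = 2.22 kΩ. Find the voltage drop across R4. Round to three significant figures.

V ≈ 3.90 V

Series total: ΣR = 11.6 + 5.27 + 1.02 + 7.93 + 2.22 = 28.04 kΩ.
V = V_supply · R/ΣR = 13.8 × 0.2828 = 3.903 V.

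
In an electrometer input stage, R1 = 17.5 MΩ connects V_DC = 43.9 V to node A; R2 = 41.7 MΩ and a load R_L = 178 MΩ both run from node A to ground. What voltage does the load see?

First combine the lower leg with the load: R2 ‖ R_L = 33.79 MΩ.
Then V_out = V_DC · R2'/(R1 + R2') = 43.9 × 33.79/51.29 = 28.92 V.
(Unloaded it would be 30.9 V; the load pulls it down.)

V_out ≈ 28.9 V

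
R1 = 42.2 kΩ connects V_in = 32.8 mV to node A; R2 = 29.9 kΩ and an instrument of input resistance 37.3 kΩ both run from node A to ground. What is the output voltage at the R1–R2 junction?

V_out ≈ 9.26 mV

First combine the lower leg with the load: R2 ‖ R_L = 16.60 kΩ.
Then V_out = V_in · R2'/(R1 + R2') = 32.8 × 16.60/58.80 = 9.258 mV.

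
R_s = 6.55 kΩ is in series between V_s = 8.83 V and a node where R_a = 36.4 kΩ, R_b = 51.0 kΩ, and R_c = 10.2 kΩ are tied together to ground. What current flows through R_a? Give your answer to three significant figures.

Equivalent of the parallel group: R_p = 6.891 kΩ.
V_A by voltage divider: V_A = 8.83 × 6.891/(6.55 + 6.891) = 4.527 V.
I(R_a) = V_A / R_a = 4.527/36.4 = 0.1244 mA.
(Equivalently: I_total = 0.6570 mA, then current-divider fraction G_k/ΣG = 0.1893.)

I ≈ 0.124 mA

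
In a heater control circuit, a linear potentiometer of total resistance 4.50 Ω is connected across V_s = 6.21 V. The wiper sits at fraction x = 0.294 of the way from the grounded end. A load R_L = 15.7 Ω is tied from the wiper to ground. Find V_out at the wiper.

V_out ≈ 1.72 V

Lower segment x·R_p = 1.323 Ω; upper segment (1−x)·R_p = 3.177 Ω.
(x·R_p) ‖ R_L = 1.220 Ω.
Then V_out = V_s · 1.220/(3.177 + 1.220) = 1.723 V.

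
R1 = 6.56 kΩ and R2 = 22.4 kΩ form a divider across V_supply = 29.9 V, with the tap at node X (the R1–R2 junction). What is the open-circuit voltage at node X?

V_th is the unloaded tap voltage: V_supply · R2/(R1+R2) = 29.9 × 0.7735 = 23.13 V.

V_th ≈ 23.1 V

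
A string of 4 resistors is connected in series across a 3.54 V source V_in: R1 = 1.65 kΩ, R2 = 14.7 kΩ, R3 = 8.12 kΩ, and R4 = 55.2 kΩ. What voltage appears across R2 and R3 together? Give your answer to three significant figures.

V ≈ 1.01 V

ΣR = 1.65 + 14.7 + 8.12 + 55.2 = 79.67 kΩ.
R_{R2..R3} = 14.7 + 8.12 = 22.82 kΩ.
Voltage divider: V = V_in · (22.82 / 79.67) = 3.54 × 0.2864 = 1.014 V.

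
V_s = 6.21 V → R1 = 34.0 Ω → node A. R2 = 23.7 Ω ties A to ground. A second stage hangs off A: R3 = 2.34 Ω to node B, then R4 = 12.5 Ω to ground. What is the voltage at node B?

Looking into the second stage from A: R3 + R4 = 14.84 Ω appears in parallel with R2.
Effective lower resistance at A: R2 ‖ 14.84 = 9.126 Ω.
So V_A = 6.21 × 0.2116 = 1.314 V.
V_B = V_A × 0.8423 = 1.107 V.

V_B ≈ 1.11 V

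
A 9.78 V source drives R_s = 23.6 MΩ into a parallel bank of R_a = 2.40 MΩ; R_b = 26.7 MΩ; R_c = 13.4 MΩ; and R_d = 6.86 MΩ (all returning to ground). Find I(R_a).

Equivalent of the parallel group: R_p = 1.483 MΩ.
V_A by voltage divider: V_A = 9.78 × 1.483/(23.6 + 1.483) = 0.5781 V.
I(R_a) = V_A / R_a = 0.5781/2.40 = 0.2409 µA.

I ≈ 0.241 µA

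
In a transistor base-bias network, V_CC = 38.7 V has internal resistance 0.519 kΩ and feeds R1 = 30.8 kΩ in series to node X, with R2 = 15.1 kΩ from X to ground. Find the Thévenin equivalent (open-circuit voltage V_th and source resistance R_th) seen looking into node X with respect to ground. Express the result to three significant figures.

V_th ≈ 12.6 V, R_th ≈ 10.2 kΩ

R1' = 0.519 + 30.8 = 31.32 kΩ (source resistance + R1).
Open-circuit (no load on X): V_th = V_CC · R2/(R1' + R2) = 38.7 × 15.1/(31.32 + 15.1) = 12.59 V.
With V_CC suppressed (replaced by a short), R_th = R1' ‖ R2 = (31.32 × 15.1)/(31.32 + 15.1) = 10.19 kΩ.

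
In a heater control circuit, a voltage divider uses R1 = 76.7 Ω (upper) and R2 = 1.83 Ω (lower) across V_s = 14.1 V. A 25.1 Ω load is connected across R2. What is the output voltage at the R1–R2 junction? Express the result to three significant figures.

V_out ≈ 0.307 V

R2 ‖ R_L = (1.83 × 25.1)/(1.83 + 25.1) = 1.706 Ω.
Voltage divider with the loaded lower leg: V_out = 14.1 × 1.706/(76.7 + 1.706) = 14.1 × 0.02175 = 0.3067 V.
(Unloaded it would be 0.329 V; the load pulls it down.)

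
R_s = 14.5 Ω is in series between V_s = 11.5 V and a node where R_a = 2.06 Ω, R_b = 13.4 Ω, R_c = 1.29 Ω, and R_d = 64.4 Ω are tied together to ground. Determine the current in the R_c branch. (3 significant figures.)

I ≈ 0.433 A

Equivalent of the parallel group: R_p = 0.7403 Ω.
V_A = 11.5 × 0.7403/15.24 = 0.5586 V.
I(R_c) = V_A / R_c = 0.5586/1.29 = 0.4330 A.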